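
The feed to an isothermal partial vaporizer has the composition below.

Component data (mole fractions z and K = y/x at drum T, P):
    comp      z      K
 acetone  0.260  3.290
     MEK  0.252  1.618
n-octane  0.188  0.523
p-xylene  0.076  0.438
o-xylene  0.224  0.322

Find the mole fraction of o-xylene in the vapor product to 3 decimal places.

Material balance + equilibrium reduce to Σ zᵢ(Kᵢ−1)/(1+ψ(Kᵢ−1)) = 0.
g(0) = ΣzᵢKᵢ − 1 = 0.467 and g(1) = 1 − Σzᵢ/Kᵢ = -0.463, so a root lies in (0, 1).
Newton–Raphson from ψ = 0.62:
  ψ = 0.620: g = -0.0963, g' = -0.732 → ψ = 0.489
  ψ = 0.489: g = -0.0023, g' = -0.709 → ψ = 0.485
Converged at ψ = 0.485.
Compositions from xᵢ = zᵢ/(1+ψ(Kᵢ−1)), yᵢ = Kᵢxᵢ:
  acetone: x = 0.123, y = 0.405
  MEK: x = 0.194, y = 0.314
  n-octane: x = 0.245, y = 0.128
  p-xylene: x = 0.105, y = 0.046
  o-xylene: x = 0.334, y = 0.108

y_o-xylene = 0.108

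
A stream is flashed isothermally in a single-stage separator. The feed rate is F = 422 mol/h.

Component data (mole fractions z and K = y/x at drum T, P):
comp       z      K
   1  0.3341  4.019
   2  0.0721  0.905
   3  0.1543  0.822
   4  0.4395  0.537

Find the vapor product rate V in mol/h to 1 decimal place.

Iterate (Newton) starting at ψ = 0.31:
  ψ = 0.3100: g = 0.24731, g' = -0.9471 → ψ = 0.5711
  ψ = 0.5711: g = 0.05580, g' = -0.5912 → ψ = 0.6655
  ψ = 0.6655: g = 0.00262, g' = -0.5401 → ψ = 0.6703
Converged at ψ = 0.6703.
Then V = ψ·F = 0.6703·422 = 282.9 mol/h and L = F − V = 139.1 mol/h.

V = 282.9 mol/h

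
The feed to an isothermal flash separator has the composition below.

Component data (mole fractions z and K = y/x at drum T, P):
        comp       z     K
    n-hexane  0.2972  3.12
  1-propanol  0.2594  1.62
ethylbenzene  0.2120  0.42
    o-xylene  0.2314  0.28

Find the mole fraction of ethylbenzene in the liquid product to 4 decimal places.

Newton–Raphson from ψ = 0.5:
  ψ = 0.5000: g = -0.00488, g' = -0.8072 → ψ = 0.4940
Converged at ψ = 0.4939.
Compositions from xᵢ = zᵢ/(1+ψ(Kᵢ−1)), yᵢ = Kᵢxᵢ:
  n-hexane: x = 0.1452, y = 0.4529
  1-propanol: x = 0.1986, y = 0.3217
  ethylbenzene: x = 0.2971, y = 0.1248
  o-xylene: x = 0.3591, y = 0.1006

x_ethylbenzene = 0.2971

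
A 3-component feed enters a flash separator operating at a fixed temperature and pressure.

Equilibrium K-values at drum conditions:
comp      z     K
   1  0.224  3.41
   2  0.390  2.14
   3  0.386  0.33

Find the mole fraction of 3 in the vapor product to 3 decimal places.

y_3 = 0.228

Newton–Raphson from ψ = 0.5:
  ψ = 0.500: g = 0.1391, g' = -0.865 → ψ = 0.661
  ψ = 0.661: g = -0.0023, g' = -0.916 → ψ = 0.658
Converged at ψ = 0.658.
Compositions from xᵢ = zᵢ/(1+ψ(Kᵢ−1)), yᵢ = Kᵢxᵢ:
  1: x = 0.087, y = 0.295
  2: x = 0.223, y = 0.477
  3: x = 0.691, y = 0.228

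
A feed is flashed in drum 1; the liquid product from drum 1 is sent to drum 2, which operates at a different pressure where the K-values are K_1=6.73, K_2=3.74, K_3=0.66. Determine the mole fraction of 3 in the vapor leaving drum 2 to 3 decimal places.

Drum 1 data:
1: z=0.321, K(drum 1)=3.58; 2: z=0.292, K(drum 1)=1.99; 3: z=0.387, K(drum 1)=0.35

y_3 (drum 2) = 0.603

Drum 1:
Rachford–Rice: g(ψ₁) = Σ zᵢ(Kᵢ−1)/(1+ψ₁(Kᵢ−1)) = 0.
g(0) = ΣzᵢKᵢ − 1 = 0.866 and g(1) = 1 − Σzᵢ/Kᵢ = -0.342, so a root lies in (0, 1).
Iterate (Newton) starting at ψ₁ = 0.5:
  ψ₁ = 0.500: g = 0.1823, g' = -0.894 → ψ₁ = 0.704
  ψ₁ = 0.704: g = 0.0007, g' = -0.924 → ψ₁ = 0.705
Converged at ψ₁ = 0.705.
Drum-1 compositions:
  1: x = 0.114, y = 0.408
  2: x = 0.172, y = 0.342
  3: x = 0.714, y = 0.250
Drum-2 feed = drum-1 liquid: z₂ = (0.1139, 0.1720, 0.7141).
Drum 2:
Material balance + equilibrium reduce to Σ zᵢ(Kᵢ−1)/(1+ψ₂(Kᵢ−1)) = 0.
g(0) = ΣzᵢKᵢ − 1 = 0.881 and g(1) = 1 − Σzᵢ/Kᵢ = -0.145, so a root lies in (0, 1).
Newton–Raphson from ψ₂ = 0.5:
  ψ₂ = 0.500: g = 0.0752, g' = -0.600 → ψ₂ = 0.625
  ψ₂ = 0.625: g = 0.0077, g' = -0.487 → ψ₂ = 0.641
Converged at ψ₂ = 0.641.
  1: x = 0.024, y = 0.164
  2: x = 0.062, y = 0.233
  3: x = 0.913, y = 0.603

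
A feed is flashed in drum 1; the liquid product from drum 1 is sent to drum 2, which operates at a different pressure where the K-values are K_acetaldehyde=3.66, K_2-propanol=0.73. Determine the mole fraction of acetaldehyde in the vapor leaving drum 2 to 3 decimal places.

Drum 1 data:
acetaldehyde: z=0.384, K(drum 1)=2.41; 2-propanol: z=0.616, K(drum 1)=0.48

Drum 1:
Material balance + equilibrium reduce to Σ zᵢ(Kᵢ−1)/(1+ψ₁(Kᵢ−1)) = 0.
Feasibility: ΣzᵢKᵢ = 1.221, Σzᵢ/Kᵢ = 1.443 — both > 1, two phases present.
Binary case is linear: z₁(K₁−1)(1+ψ₁(K₂−1)) + z₂(K₂−1)(1+ψ₁(K₁−1)) = 0
⇒ ψ₁ = [z₁(K₁−1)+z₂(K₂−1)] / [−(K₁−1)(K₂−1)] = 0.2211/0.7332 = 0.302
Drum-1 compositions:
  acetaldehyde: x = 0.269, y = 0.649
  2-propanol: x = 0.731, y = 0.351
Drum-2 feed = drum-1 liquid: z₂ = (0.2694, 0.7306).
Drum 2:
Newton iteration, ψ₂⁰ = 0.5:
  ψ₂ = 0.500: g = 0.0796, g' = -0.422 → ψ₂ = 0.688
  ψ₂ = 0.688: g = 0.0109, g' = -0.318 → ψ₂ = 0.723
Converged at ψ₂ = 0.723.
  acetaldehyde: x = 0.092, y = 0.337
  2-propanol: x = 0.908, y = 0.663

y_acetaldehyde (drum 2) = 0.337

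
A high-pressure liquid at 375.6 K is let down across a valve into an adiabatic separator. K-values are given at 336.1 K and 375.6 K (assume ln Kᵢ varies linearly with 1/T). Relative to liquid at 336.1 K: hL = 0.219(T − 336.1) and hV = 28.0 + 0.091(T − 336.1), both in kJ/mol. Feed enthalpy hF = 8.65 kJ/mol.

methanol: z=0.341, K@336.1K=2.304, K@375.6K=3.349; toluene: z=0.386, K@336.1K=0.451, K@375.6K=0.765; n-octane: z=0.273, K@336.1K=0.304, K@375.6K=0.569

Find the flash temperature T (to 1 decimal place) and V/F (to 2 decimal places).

Adiabatic flash: solve Rachford–Rice at each trial T, then check hF = ψ·hV(T) + (1−ψ)·hL(T).
  T = 336.1 K: K = (2.304, 0.451, 0.304), RR gives ψ = 0.053, H_out = 1.497 kJ/mol
  T = 375.6 K: K = (3.349, 0.765, 0.569), RR gives ψ = 0.766, H_out = 26.218 kJ/mol
  T = 355.9 K: K = (2.808, 0.596, 0.424), RR gives ψ = 0.349, H_out = 13.212 kJ/mol
  T = 346.0 K: K = (2.551, 0.521, 0.361), RR gives ψ = 0.198, H_out = 7.473 kJ/mol
  T = 350.9 K: K = (2.677, 0.557, 0.391), RR gives ψ = 0.271, H_out = 10.312 kJ/mol
  T = 348.4 K: K = (2.612, 0.539, 0.375), RR gives ψ = 0.234, H_out = 8.867 kJ/mol
Linear interpolation between T = 346.0 (H_out = 7.473) and T = 348.4 (H_out = 8.867) on hF = 8.65 gives T ≈ 348.0 K, at which ψ = 0.23.

T = 348.0 K, V/F = 0.23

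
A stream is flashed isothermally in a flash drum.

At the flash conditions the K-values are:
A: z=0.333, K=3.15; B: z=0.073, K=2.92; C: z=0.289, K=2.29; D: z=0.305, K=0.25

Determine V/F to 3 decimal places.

V/F = 0.749

Material balance + equilibrium reduce to Σ zᵢ(Kᵢ−1)/(1+V/F(Kᵢ−1)) = 0.
Check two-phase: ΣzᵢKᵢ = 2.000 > 1 and Σzᵢ/Kᵢ = 1.477 > 1, so g(0) = 1.000 > 0 and g(1) = -0.477 < 0.
Iterate (Newton) starting at V/F = 0.66:
  V/F = 0.660: g = 0.1062, g' = -1.128 → V/F = 0.754
  V/F = 0.754: g = -0.0072, g' = -1.302 → V/F = 0.749
Converged at V/F = 0.749.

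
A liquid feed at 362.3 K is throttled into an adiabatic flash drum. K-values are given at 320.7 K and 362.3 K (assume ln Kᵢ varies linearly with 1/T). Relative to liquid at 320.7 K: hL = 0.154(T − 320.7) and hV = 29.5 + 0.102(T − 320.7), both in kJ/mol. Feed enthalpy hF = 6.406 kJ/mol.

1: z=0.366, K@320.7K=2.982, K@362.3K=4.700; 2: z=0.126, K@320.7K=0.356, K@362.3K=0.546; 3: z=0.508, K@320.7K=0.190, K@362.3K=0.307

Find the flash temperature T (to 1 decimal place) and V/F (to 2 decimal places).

Adiabatic flash: solve Rachford–Rice at each trial T, then check hF = ψ·hV(T) + (1−ψ)·hL(T).
  T = 320.7 K: K = (2.982, 0.356, 0.190), RR gives ψ = 0.151, H_out = 4.446 kJ/mol
  T = 362.3 K: K = (4.700, 0.546, 0.307), RR gives ψ = 0.392, H_out = 17.116 kJ/mol
  T = 341.5 K: K = (3.796, 0.447, 0.245), RR gives ψ = 0.284, H_out = 11.264 kJ/mol
  T = 331.1 K: K = (3.377, 0.400, 0.217), RR gives ψ = 0.222, H_out = 8.043 kJ/mol
  T = 325.9 K: K = (3.177, 0.378, 0.203), RR gives ψ = 0.188, H_out = 6.304 kJ/mol
  T = 328.5 K: K = (3.276, 0.389, 0.210), RR gives ψ = 0.206, H_out = 7.186 kJ/mol
  T = 327.2 K: K = (3.226, 0.383, 0.206), RR gives ψ = 0.197, H_out = 6.749 kJ/mol
Linear interpolation between T = 325.9 (H_out = 6.304) and T = 327.2 (H_out = 6.749) on hF = 6.406 gives T ≈ 326.2 K, at which ψ = 0.19.

T = 326.2 K, V/F = 0.19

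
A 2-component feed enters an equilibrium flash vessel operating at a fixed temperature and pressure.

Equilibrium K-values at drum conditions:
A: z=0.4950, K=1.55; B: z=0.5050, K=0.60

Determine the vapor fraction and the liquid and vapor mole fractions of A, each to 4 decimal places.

ψ = 0.3193, x_A = 0.4211, y_A = 0.6526

Rachford–Rice: g(ψ) = Σ zᵢ(Kᵢ−1)/(1+ψ(Kᵢ−1)) = 0.
Feasibility: ΣzᵢKᵢ = 1.0702, Σzᵢ/Kᵢ = 1.1610 — both > 1, two phases present.
Binary case is linear: z₁(K₁−1)(1+ψ(K₂−1)) + z₂(K₂−1)(1+ψ(K₁−1)) = 0
⇒ ψ = [z₁(K₁−1)+z₂(K₂−1)] / [−(K₁−1)(K₂−1)] = 0.07025/0.22000 = 0.3193
Compositions from xᵢ = zᵢ/(1+ψ(Kᵢ−1)), yᵢ = Kᵢxᵢ:
  A: x = 0.4211, y = 0.6526
  B: x = 0.5789, y = 0.3474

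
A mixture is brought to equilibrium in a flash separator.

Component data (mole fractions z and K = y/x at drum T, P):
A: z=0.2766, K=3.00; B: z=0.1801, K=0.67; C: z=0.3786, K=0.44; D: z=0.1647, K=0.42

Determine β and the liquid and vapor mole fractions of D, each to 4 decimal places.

β = 0.1814, x_D = 0.1841, y_D = 0.0773

Material balance + equilibrium reduce to Σ zᵢ(Kᵢ−1)/(1+β(Kᵢ−1)) = 0.
Check two-phase: ΣzᵢKᵢ = 1.1862 > 1 and Σzᵢ/Kᵢ = 1.6136 > 1, so g(0) = 0.1862 > 0 and g(1) = -0.6136 < 0.
Newton–Raphson from β = 0.5:
  β = 0.5000: g = -0.22359, g' = -0.6437 → β = 0.1526
  β = 0.1526: g = 0.02460, g' = -0.8798 → β = 0.1806
  β = 0.1806: g = 0.00064, g' = -0.8354 → β = 0.1814
Converged at β = 0.1814.
Compositions from xᵢ = zᵢ/(1+β(Kᵢ−1)), yᵢ = Kᵢxᵢ:
  A: x = 0.2030, y = 0.6089
  B: x = 0.1916, y = 0.1283
  C: x = 0.4214, y = 0.1854
  D: x = 0.1841, y = 0.0773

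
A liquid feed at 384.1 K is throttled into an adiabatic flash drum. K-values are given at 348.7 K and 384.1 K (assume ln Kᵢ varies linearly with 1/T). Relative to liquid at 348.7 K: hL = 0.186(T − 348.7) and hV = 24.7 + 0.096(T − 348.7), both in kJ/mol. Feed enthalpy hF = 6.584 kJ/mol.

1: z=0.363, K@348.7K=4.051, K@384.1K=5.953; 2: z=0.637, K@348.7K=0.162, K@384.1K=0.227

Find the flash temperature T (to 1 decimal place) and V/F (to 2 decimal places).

T = 352.6 K, V/F = 0.24

Adiabatic flash: solve Rachford–Rice at each trial T, then check hF = ψ·hV(T) + (1−ψ)·hL(T).
  T = 348.7 K: K = (4.051, 0.162), RR gives ψ = 0.224, H_out = 5.542 kJ/mol
  T = 384.1 K: K = (5.953, 0.227), RR gives ψ = 0.341, H_out = 13.920 kJ/mol
  T = 366.4 K: K = (4.957, 0.193), RR gives ψ = 0.289, H_out = 9.970 kJ/mol
  T = 357.5 K: K = (4.490, 0.177), RR gives ψ = 0.259, H_out = 7.821 kJ/mol
  T = 353.1 K: K = (4.267, 0.170), RR gives ψ = 0.242, H_out = 6.704 kJ/mol
  T = 350.9 K: K = (4.158, 0.166), RR gives ψ = 0.233, H_out = 6.129 kJ/mol
Linear interpolation between T = 350.9 (H_out = 6.129) and T = 353.1 (H_out = 6.704) on hF = 6.584 gives T ≈ 352.6 K, at which ψ = 0.24.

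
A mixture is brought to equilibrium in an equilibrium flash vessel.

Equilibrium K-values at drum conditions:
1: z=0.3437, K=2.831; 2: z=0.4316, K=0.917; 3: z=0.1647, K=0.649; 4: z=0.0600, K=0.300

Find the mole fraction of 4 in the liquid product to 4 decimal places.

Newton iteration, ψ⁰ = 0.69:
  ψ = 0.6900: g = 0.08252, g' = -0.3736 → ψ = 0.9109
  ψ = 0.9109: g = -0.00374, g' = -0.4331 → ψ = 0.9022
Converged at ψ = 0.9022.
Compositions from xᵢ = zᵢ/(1+ψ(Kᵢ−1)), yᵢ = Kᵢxᵢ:
  1: x = 0.1296, y = 0.3669
  2: x = 0.4665, y = 0.4278
  3: x = 0.2410, y = 0.1564
  4: x = 0.1628, y = 0.0489

x_4 = 0.1628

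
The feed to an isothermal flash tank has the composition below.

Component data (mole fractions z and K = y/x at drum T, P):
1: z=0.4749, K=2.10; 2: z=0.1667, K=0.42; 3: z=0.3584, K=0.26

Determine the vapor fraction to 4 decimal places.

ψ = 0.2103

Iterate (Newton) starting at ψ = 0.63:
  ψ = 0.6300: g = -0.34064, g' = -1.0285 → ψ = 0.2988
  ψ = 0.2988: g = -0.06429, g' = -0.7311 → ψ = 0.2109
  ψ = 0.2109: g = -0.00037, g' = -0.7270 → ψ = 0.2103
Converged at ψ = 0.2103.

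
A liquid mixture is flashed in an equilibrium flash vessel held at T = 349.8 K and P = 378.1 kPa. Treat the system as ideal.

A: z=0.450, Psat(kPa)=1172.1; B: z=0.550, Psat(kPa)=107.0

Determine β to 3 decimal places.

Raoult's law: Kᵢ = Pᵢˢᵃᵗ/P = Pᵢˢᵃᵗ/378.1.
  K_A = 1172.1/378.1 = 3.09997, K_B = 107.0/378.1 = 0.28299
Newton iteration, β⁰ = 0.56:
  β = 0.560: g = -0.2246, g' = -1.209 → β = 0.374
  β = 0.374: g = -0.0097, g' = -1.150 → β = 0.366
Converged at β = 0.366.

β = 0.366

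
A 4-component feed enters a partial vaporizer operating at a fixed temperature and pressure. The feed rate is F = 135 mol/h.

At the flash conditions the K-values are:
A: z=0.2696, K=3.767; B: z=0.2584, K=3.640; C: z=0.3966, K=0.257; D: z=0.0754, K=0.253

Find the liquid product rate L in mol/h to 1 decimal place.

L = 62.7 mol/h

Newton iteration, ψ⁰ = 0.5:
  ψ = 0.5000: g = 0.04826, g' = -1.3594 → ψ = 0.5355
Converged at ψ = 0.5355.
Then V = ψ·F = 0.5355·135 = 72.3 mol/h and L = F − V = 62.7 mol/h.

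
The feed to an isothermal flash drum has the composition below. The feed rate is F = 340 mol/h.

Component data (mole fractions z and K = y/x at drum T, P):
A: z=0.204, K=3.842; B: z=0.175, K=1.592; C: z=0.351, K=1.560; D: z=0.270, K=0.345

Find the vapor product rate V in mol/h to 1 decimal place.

V = 277.2 mol/h

Rachford–Rice: g(ψ) = Σ zᵢ(Kᵢ−1)/(1+ψ(Kᵢ−1)) = 0.
Check two-phase: ΣzᵢKᵢ = 1.703 > 1 and Σzᵢ/Kᵢ = 1.171 > 1, so g(0) = 0.703 > 0 and g(1) = -0.171 < 0.
Iterate (Newton) starting at ψ = 0.59:
  ψ = 0.590: g = 0.1529, g' = -0.634 → ψ = 0.831
  ψ = 0.831: g = -0.0123, g' = -0.783 → ψ = 0.816
  ψ = 0.816: g = -0.0002, g' = -0.763 → ψ = 0.815
Converged at ψ = 0.815.
Then V = ψ·F = 0.8154·340 = 277.2 mol/h and L = F − V = 62.8 mol/h.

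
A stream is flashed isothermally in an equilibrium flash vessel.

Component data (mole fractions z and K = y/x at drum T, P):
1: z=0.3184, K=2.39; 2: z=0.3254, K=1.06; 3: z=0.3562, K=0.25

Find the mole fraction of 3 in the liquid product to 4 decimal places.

x_3 = 0.4506

Material balance + equilibrium reduce to Σ zᵢ(Kᵢ−1)/(1+V/F(Kᵢ−1)) = 0.
g(0) = ΣzᵢKᵢ − 1 = 0.1950 and g(1) = 1 − Σzᵢ/Kᵢ = -0.8650, so a root lies in (0, 1).
Newton–Raphson from V/F = 0.5:
  V/F = 0.5000: g = -0.14738, g' = -0.7282 → V/F = 0.2976
  V/F = 0.2976: g = -0.01166, g' = -0.6410 → V/F = 0.2794
Converged at V/F = 0.2794.
Compositions from xᵢ = zᵢ/(1+V/F(Kᵢ−1)), yᵢ = Kᵢxᵢ:
  1: x = 0.2293, y = 0.5481
  2: x = 0.3200, y = 0.3392
  3: x = 0.4506, y = 0.1127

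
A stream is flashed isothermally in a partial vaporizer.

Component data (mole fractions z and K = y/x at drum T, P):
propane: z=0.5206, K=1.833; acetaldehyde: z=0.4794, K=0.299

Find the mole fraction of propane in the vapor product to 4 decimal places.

y_propane = 0.8376

Material balance + equilibrium reduce to Σ zᵢ(Kᵢ−1)/(1+β(Kᵢ−1)) = 0.
Check two-phase: ΣzᵢKᵢ = 1.0976 > 1 and Σzᵢ/Kᵢ = 1.8874 > 1, so g(0) = 0.0976 > 0 and g(1) = -0.8874 < 0.
Iterate (Newton) starting at β = 0.5:
  β = 0.5000: g = -0.21126, g' = -0.7385 → β = 0.2139
  β = 0.2139: g = -0.02727, g' = -0.5863 → β = 0.1674
  β = 0.1674: g = -0.00015, g' = -0.5806 → β = 0.1671
Converged at β = 0.1671.
Compositions from xᵢ = zᵢ/(1+β(Kᵢ−1)), yᵢ = Kᵢxᵢ:
  propane: x = 0.4570, y = 0.8376
  acetaldehyde: x = 0.5430, y = 0.1624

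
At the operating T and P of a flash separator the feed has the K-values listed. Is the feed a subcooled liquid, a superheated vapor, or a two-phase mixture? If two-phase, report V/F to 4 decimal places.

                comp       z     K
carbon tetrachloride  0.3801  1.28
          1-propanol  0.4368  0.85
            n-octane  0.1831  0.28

subcooled liquid

ΣzᵢKᵢ = 0.9091; Σzᵢ/Kᵢ = 1.4648.
Since ΣzᵢKᵢ < 1 the mixture is below its bubble point — single liquid phase.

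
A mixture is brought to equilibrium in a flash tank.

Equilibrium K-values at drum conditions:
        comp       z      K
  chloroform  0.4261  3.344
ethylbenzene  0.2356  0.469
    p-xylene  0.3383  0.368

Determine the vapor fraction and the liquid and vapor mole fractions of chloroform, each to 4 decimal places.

ψ = 0.4747, x_chloroform = 0.2017, y_chloroform = 0.6744

Let ψ = V/F and solve Σ zᵢ(Kᵢ−1)/(1+ψ(Kᵢ−1)) = 0.
g(0) = ΣzᵢKᵢ − 1 = 0.6599 and g(1) = 1 − Σzᵢ/Kᵢ = -0.5491, so a root lies in (0, 1).
Newton–Raphson from ψ = 0.54:
  ψ = 0.5400: g = -0.05916, g' = -0.8980 → ψ = 0.4741
  ψ = 0.4741: g = 0.00058, g' = -0.9193 → ψ = 0.4747
Converged at ψ = 0.4747.
Compositions from xᵢ = zᵢ/(1+ψ(Kᵢ−1)), yᵢ = Kᵢxᵢ:
  chloroform: x = 0.2017, y = 0.6744
  ethylbenzene: x = 0.3150, y = 0.1477
  p-xylene: x = 0.4833, y = 0.1779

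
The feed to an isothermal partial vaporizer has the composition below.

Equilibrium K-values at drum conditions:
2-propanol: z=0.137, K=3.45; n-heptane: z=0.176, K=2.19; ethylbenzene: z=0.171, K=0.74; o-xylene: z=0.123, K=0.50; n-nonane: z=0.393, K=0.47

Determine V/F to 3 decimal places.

V/F = 0.268

Newton–Raphson from V/F = 0.66:
  V/F = 0.660: g = -0.2202, g' = -0.545 → V/F = 0.256
  V/F = 0.256: g = 0.0079, g' = -0.659 → V/F = 0.268
Converged at V/F = 0.268.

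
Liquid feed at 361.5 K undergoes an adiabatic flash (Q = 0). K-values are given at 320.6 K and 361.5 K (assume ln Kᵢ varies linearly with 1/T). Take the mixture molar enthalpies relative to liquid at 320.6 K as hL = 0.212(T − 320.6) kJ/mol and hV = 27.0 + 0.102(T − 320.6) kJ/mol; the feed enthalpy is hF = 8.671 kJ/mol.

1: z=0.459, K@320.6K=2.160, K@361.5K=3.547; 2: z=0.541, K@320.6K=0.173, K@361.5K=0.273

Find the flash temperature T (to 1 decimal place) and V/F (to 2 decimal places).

T = 333.7 K, V/F = 0.23

Adiabatic flash: solve Rachford–Rice at each trial T, then check hF = ψ·hV(T) + (1−ψ)·hL(T).
  T = 320.6 K: K = (2.160, 0.173), RR gives ψ = 0.089, H_out = 2.393 kJ/mol
  T = 361.5 K: K = (3.547, 0.273), RR gives ψ = 0.419, H_out = 18.098 kJ/mol
  T = 341.1 K: K = (2.811, 0.220), RR gives ψ = 0.290, H_out = 11.524 kJ/mol
  T = 330.9 K: K = (2.476, 0.196), RR gives ψ = 0.204, H_out = 7.471 kJ/mol
  T = 336.0 K: K = (2.641, 0.208), RR gives ψ = 0.250, H_out = 9.588 kJ/mol
  T = 333.4 K: K = (2.556, 0.202), RR gives ψ = 0.227, H_out = 8.535 kJ/mol
  T = 334.7 K: K = (2.598, 0.205), RR gives ψ = 0.239, H_out = 9.068 kJ/mol
Linear interpolation between T = 333.4 (H_out = 8.535) and T = 334.7 (H_out = 9.068) on hF = 8.671 gives T ≈ 333.7 K, at which ψ = 0.23.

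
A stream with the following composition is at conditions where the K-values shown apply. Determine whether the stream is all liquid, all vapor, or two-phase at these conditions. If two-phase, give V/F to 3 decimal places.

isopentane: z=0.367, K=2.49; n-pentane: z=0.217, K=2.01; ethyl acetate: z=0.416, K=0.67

all vapor

ΣzᵢKᵢ = 1.629; Σzᵢ/Kᵢ = 0.876.
Since Σzᵢ/Kᵢ < 1 the mixture is above its dew point — single vapor phase.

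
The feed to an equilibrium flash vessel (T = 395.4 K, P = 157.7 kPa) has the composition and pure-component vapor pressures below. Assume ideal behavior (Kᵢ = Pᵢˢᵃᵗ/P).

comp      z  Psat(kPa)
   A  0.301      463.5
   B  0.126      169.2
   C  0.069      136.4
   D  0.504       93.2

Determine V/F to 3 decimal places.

Raoult's law: Kᵢ = Pᵢˢᵃᵗ/P = Pᵢˢᵃᵗ/157.7.
  K_A = 463.5/157.7 = 2.93912, K_B = 169.2/157.7 = 1.07292, K_C = 136.4/157.7 = 0.86493, K_D = 93.2/157.7 = 0.59100
Material balance + equilibrium reduce to Σ zᵢ(Kᵢ−1)/(1+V/F(Kᵢ−1)) = 0.
Feasibility: ΣzᵢKᵢ = 1.377, Σzᵢ/Kᵢ = 1.152 — both > 1, two phases present.
Newton–Raphson from V/F = 0.5:
  V/F = 0.500: g = 0.0361, g' = -0.427 → V/F = 0.585
  V/F = 0.585: g = 0.0014, g' = -0.396 → V/F = 0.588
Converged at V/F = 0.588.

V/F = 0.588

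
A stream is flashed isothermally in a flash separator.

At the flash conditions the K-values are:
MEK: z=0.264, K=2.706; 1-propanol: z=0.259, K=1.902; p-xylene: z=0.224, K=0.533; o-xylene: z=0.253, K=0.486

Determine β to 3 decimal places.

β = 0.680

Rachford–Rice: g(β) = Σ zᵢ(Kᵢ−1)/(1+β(Kᵢ−1)) = 0.
Check two-phase: ΣzᵢKᵢ = 1.449 > 1 and Σzᵢ/Kᵢ = 1.175 > 1, so g(0) = 0.449 > 0 and g(1) = -0.175 < 0.
Iterate (Newton) starting at β = 0.5:
  β = 0.500: g = 0.0926, g' = -0.528 → β = 0.675
  β = 0.675: g = 0.0025, g' = -0.508 → β = 0.680
Converged at β = 0.680.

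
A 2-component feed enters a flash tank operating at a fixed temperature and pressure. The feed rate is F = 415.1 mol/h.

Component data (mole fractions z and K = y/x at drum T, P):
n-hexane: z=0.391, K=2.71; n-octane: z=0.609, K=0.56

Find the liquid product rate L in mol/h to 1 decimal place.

L = 194.1 mol/h

Material balance + equilibrium reduce to Σ zᵢ(Kᵢ−1)/(1+ψ(Kᵢ−1)) = 0.
Check two-phase: ΣzᵢKᵢ = 1.401 > 1 and Σzᵢ/Kᵢ = 1.232 > 1, so g(0) = 0.401 > 0 and g(1) = -0.232 < 0.
Binary case is linear: z₁(K₁−1)(1+ψ(K₂−1)) + z₂(K₂−1)(1+ψ(K₁−1)) = 0
⇒ ψ = [z₁(K₁−1)+z₂(K₂−1)] / [−(K₁−1)(K₂−1)] = 0.4007/0.7524 = 0.532
Then V = ψ·F = 0.5325·415.1 = 221.0 mol/h and L = F − V = 194.1 mol/h.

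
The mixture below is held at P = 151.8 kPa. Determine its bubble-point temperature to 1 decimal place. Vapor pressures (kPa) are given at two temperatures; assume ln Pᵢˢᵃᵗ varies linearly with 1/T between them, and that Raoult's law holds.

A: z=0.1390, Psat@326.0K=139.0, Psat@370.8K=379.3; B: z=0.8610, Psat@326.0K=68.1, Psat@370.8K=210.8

T = 351.8 K

Bubble-point temperature: ΣzᵢPᵢˢᵃᵗ(T) = P. Interpolate ln Pᵢˢᵃᵗ = aᵢ + bᵢ/T.
  T = 326.0 K: ΣzᵢPᵢˢᵃᵗ = 77.96 kPa
  T = 370.8 K: ΣzᵢPᵢˢᵃᵗ = 234.22 kPa
  T = 348.4 K: ΣzᵢPᵢˢᵃᵗ = 139.94 kPa
  T = 359.6 K: ΣzᵢPᵢˢᵃᵗ = 182.49 kPa
  T = 354.0 K: ΣzᵢPᵢˢᵃᵗ = 160.14 kPa
  T = 351.2 K: ΣzᵢPᵢˢᵃᵗ = 149.78 kPa
  T = 352.6 K: ΣzᵢPᵢˢᵃᵗ = 154.89 kPa
Interpolating between 351.2 K and 352.6 K gives T ≈ 351.8 K.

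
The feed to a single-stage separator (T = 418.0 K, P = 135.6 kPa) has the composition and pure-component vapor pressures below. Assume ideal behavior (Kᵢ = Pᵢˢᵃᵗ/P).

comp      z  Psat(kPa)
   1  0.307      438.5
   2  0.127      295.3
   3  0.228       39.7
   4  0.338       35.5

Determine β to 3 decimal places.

β = 0.296

Raoult's law: Kᵢ = Pᵢˢᵃᵗ/P = Pᵢˢᵃᵗ/135.6.
  K_1 = 438.5/135.6 = 3.23378, K_2 = 295.3/135.6 = 2.17773, K_3 = 39.7/135.6 = 0.29277, K_4 = 35.5/135.6 = 0.26180
Let β = V/F and solve Σ zᵢ(Kᵢ−1)/(1+β(Kᵢ−1)) = 0.
Feasibility: ΣzᵢKᵢ = 1.425, Σzᵢ/Kᵢ = 2.223 — both > 1, two phases present.
Iterate (Newton) starting at β = 0.5:
  β = 0.500: g = -0.2269, g' = -1.147 → β = 0.302
  β = 0.302: g = -0.0066, g' = -1.131 → β = 0.296
Converged at β = 0.296.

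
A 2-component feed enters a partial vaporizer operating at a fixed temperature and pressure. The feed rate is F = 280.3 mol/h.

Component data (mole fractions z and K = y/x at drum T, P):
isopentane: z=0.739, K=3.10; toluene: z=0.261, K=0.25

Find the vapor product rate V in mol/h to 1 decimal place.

Material balance + equilibrium reduce to Σ zᵢ(Kᵢ−1)/(1+ψ(Kᵢ−1)) = 0.
Check two-phase: ΣzᵢKᵢ = 2.356 > 1 and Σzᵢ/Kᵢ = 1.282 > 1, so g(0) = 1.356 > 0 and g(1) = -0.282 < 0.
Iterate (Newton) starting at ψ = 0.53:
  ψ = 0.530: g = 0.4096, g' = -1.134 → ψ = 0.891
  ψ = 0.891: g = -0.0496, g' = -1.730 → ψ = 0.862
  ψ = 0.862: g = -0.0021, g' = -1.589 → ψ = 0.861
Converged at ψ = 0.861.
Then V = ψ·F = 0.8610·280.3 = 241.4 mol/h and L = F − V = 38.9 mol/h.

V = 241.4 mol/h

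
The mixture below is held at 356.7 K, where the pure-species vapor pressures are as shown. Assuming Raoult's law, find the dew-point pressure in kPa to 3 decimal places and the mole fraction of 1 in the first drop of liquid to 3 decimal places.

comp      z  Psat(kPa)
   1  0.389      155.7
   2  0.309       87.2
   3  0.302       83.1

At the dew point ψ → 1, so Σzᵢ/Kᵢ = 1 with Kᵢ = Pᵢˢᵃᵗ/P ⇒ 1/P = Σzᵢ/Pᵢˢᵃᵗ.
1/P = 0.389/155.7 + 0.309/87.2 + 0.302/83.1 = 0.009676 ⇒ P = 103.347 kPa
xᵢ = zᵢP/Pᵢˢᵃᵗ ⇒ x_1 = 0.389·103.347/155.7 = 0.258

Pdew = 103.347 kPa, x_1 = 0.258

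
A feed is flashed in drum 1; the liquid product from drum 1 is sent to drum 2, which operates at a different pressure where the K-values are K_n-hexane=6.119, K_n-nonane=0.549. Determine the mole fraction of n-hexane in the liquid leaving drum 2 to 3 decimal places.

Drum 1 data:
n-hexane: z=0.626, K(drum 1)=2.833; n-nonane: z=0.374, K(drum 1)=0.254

x_n-hexane (drum 2) = 0.081

Drum 1:
Let ψ₁ = V/F and solve Σ zᵢ(Kᵢ−1)/(1+ψ₁(Kᵢ−1)) = 0.
Check two-phase: ΣzᵢKᵢ = 1.868 > 1 and Σzᵢ/Kᵢ = 1.693 > 1, so g(0) = 0.868 > 0 and g(1) = -0.693 < 0.
Iterate (Newton) starting at ψ₁ = 0.5:
  ψ₁ = 0.500: g = 0.1537, g' = -1.102 → ψ₁ = 0.640
  ψ₁ = 0.640: g = -0.0053, g' = -1.207 → ψ₁ = 0.635
Converged at ψ₁ = 0.635.
Drum-1 compositions:
  n-hexane: x = 0.289, y = 0.819
  n-nonane: x = 0.711, y = 0.181
Drum-2 feed = drum-1 liquid: z₂ = (0.2893, 0.7107).
Drum 2:
Let ψ₂ = V/F and solve Σ zᵢ(Kᵢ−1)/(1+ψ₂(Kᵢ−1)) = 0.
g(0) = ΣzᵢKᵢ − 1 = 1.160 and g(1) = 1 − Σzᵢ/Kᵢ = -0.342, so a root lies in (0, 1).
Binary case is linear: z₁(K₁−1)(1+ψ₂(K₂−1)) + z₂(K₂−1)(1+ψ₂(K₁−1)) = 0
⇒ ψ₂ = [z₁(K₁−1)+z₂(K₂−1)] / [−(K₁−1)(K₂−1)] = 1.1602/2.3087 = 0.503
  n-hexane: x = 0.081, y = 0.495
  n-nonane: x = 0.919, y = 0.505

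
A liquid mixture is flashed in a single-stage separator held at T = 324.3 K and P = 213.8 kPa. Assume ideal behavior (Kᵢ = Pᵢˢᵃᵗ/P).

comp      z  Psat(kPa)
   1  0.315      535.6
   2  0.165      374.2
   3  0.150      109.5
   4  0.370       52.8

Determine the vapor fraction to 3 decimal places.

Raoult's law: Kᵢ = Pᵢˢᵃᵗ/P = Pᵢˢᵃᵗ/213.8.
  K_1 = 535.6/213.8 = 2.50514, K_2 = 374.2/213.8 = 1.75023, K_3 = 109.5/213.8 = 0.51216, K_4 = 52.8/213.8 = 0.24696
Material balance + equilibrium reduce to Σ zᵢ(Kᵢ−1)/(1+ψ(Kᵢ−1)) = 0.
Feasibility: ΣzᵢKᵢ = 1.246, Σzᵢ/Kᵢ = 2.011 — both > 1, two phases present.
Iterate (Newton) starting at ψ = 0.5:
  ψ = 0.500: g = -0.1831, g' = -0.884 → ψ = 0.293
  ψ = 0.293: g = -0.0122, g' = -0.800 → ψ = 0.278
Converged at ψ = 0.278.

ψ = 0.278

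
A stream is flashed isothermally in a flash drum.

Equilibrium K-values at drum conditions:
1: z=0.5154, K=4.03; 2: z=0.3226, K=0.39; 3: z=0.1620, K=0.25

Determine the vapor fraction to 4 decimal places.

ψ = 0.6191

Let ψ = V/F and solve Σ zᵢ(Kᵢ−1)/(1+ψ(Kᵢ−1)) = 0.
Feasibility: ΣzᵢKᵢ = 2.2434, Σzᵢ/Kᵢ = 1.6031 — both > 1, two phases present.
Newton–Raphson from ψ = 0.5:
  ψ = 0.5000: g = 0.14339, g' = -1.2299 → ψ = 0.6166
  ψ = 0.6166: g = 0.00302, g' = -1.1989 → ψ = 0.6191
Converged at ψ = 0.6191.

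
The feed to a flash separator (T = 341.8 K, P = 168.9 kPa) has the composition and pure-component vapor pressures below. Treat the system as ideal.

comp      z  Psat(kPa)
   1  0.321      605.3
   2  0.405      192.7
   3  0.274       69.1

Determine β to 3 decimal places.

Raoult's law: Kᵢ = Pᵢˢᵃᵗ/P = Pᵢˢᵃᵗ/168.9.
  K_1 = 605.3/168.9 = 3.58378, K_2 = 192.7/168.9 = 1.14091, K_3 = 69.1/168.9 = 0.40912
Material balance + equilibrium reduce to Σ zᵢ(Kᵢ−1)/(1+β(Kᵢ−1)) = 0.
g(0) = ΣzᵢKᵢ − 1 = 0.725 and g(1) = 1 − Σzᵢ/Kᵢ = -0.114, so a root lies in (0, 1).
Iterate (Newton) starting at β = 0.33:
  β = 0.330: g = 0.3011, g' = -0.779 → β = 0.716
  β = 0.716: g = 0.0620, g' = -0.558 → β = 0.828
  β = 0.828: g = -0.0014, g' = -0.590 → β = 0.825
Converged at β = 0.825.

β = 0.825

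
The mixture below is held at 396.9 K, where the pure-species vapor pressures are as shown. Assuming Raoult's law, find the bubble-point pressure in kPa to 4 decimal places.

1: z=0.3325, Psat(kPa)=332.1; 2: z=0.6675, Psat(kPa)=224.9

At the bubble point ψ → 0, so ΣzᵢKᵢ = 1 with Kᵢ = Pᵢˢᵃᵗ/P ⇒ P = ΣzᵢPᵢˢᵃᵗ.
P = 0.3325·332.1 + 0.6675·224.9 = 260.5440 kPa

Pbub = 260.5440 kPa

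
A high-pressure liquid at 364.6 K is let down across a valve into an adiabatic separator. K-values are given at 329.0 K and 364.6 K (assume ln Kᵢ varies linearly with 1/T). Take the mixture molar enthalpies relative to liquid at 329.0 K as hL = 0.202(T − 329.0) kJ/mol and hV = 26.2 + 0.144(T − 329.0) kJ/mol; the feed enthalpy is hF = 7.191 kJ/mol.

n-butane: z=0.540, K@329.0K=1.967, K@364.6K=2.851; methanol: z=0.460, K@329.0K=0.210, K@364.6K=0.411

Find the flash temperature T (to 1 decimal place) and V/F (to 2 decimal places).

T = 332.1 K, V/F = 0.25

Adiabatic flash: solve Rachford–Rice at each trial T, then check hF = ψ·hV(T) + (1−ψ)·hL(T).
  T = 329.0 K: K = (1.967, 0.210), RR gives ψ = 0.208, H_out = 5.446 kJ/mol
  T = 364.6 K: K = (2.851, 0.411), RR gives ψ = 0.668, H_out = 23.321 kJ/mol
  T = 346.8 K: K = (2.391, 0.299), RR gives ψ = 0.439, H_out = 14.656 kJ/mol
  T = 337.9 K: K = (2.174, 0.252), RR gives ψ = 0.330, H_out = 10.270 kJ/mol
  T = 333.4 K: K = (2.068, 0.230), RR gives ψ = 0.271, H_out = 7.910 kJ/mol
  T = 331.2 K: K = (2.017, 0.220), RR gives ψ = 0.240, H_out = 6.701 kJ/mol
Linear interpolation between T = 331.2 (H_out = 6.701) and T = 333.4 (H_out = 7.910) on hF = 7.191 gives T ≈ 332.1 K, at which ψ = 0.25.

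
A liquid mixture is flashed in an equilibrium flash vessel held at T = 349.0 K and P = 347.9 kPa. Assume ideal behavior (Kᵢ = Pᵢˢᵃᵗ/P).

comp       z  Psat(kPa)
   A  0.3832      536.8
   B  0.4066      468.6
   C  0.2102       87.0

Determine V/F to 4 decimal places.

Raoult's law: Kᵢ = Pᵢˢᵃᵗ/P = Pᵢˢᵃᵗ/347.9.
  K_A = 536.8/347.9 = 1.542972, K_B = 468.6/347.9 = 1.346939, K_C = 87.0/347.9 = 0.250072
Iterate (Newton) starting at V/F = 0.5:
  V/F = 0.5000: g = 0.03165, g' = -0.4080 → V/F = 0.5776
  V/F = 0.5776: g = -0.00217, g' = -0.4673 → V/F = 0.5729
Converged at V/F = 0.5729.

V/F = 0.5729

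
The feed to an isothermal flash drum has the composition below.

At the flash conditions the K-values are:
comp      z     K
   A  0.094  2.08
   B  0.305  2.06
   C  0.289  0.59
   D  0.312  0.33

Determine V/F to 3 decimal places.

Rachford–Rice: g(V/F) = Σ zᵢ(Kᵢ−1)/(1+V/F(Kᵢ−1)) = 0.
Check two-phase: ΣzᵢKᵢ = 1.097 > 1 and Σzᵢ/Kᵢ = 1.629 > 1, so g(0) = 0.097 > 0 and g(1) = -0.629 < 0.
Newton iteration, V/F⁰ = 0.49:
  V/F = 0.490: g = -0.1803, g' = -0.582 → V/F = 0.180
  V/F = 0.180: g = -0.0092, g' = -0.556 → V/F = 0.164
Converged at V/F = 0.164.

V/F = 0.164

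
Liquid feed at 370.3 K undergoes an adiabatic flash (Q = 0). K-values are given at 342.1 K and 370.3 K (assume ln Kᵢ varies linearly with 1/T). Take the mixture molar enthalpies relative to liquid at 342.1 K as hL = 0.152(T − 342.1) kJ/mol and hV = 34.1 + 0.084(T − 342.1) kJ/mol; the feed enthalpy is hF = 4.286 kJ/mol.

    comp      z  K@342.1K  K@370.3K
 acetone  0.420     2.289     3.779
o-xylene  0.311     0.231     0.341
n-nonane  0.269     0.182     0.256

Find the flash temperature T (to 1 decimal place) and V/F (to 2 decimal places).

T = 344.3 K, V/F = 0.12

Adiabatic flash: solve Rachford–Rice at each trial T, then check hF = ψ·hV(T) + (1−ψ)·hL(T).
  T = 342.1 K: K = (2.289, 0.231, 0.182), RR gives ψ = 0.080, H_out = 2.745 kJ/mol
  T = 370.3 K: K = (3.779, 0.341, 0.256), RR gives ψ = 0.392, H_out = 16.896 kJ/mol
  T = 356.2 K: K = (2.970, 0.283, 0.217), RR gives ψ = 0.267, H_out = 10.999 kJ/mol
  T = 349.1 K: K = (2.612, 0.256, 0.199), RR gives ψ = 0.185, H_out = 7.292 kJ/mol
  T = 345.6 K: K = (2.447, 0.243, 0.190), RR gives ψ = 0.137, H_out = 5.160 kJ/mol
  T = 343.9 K: K = (2.369, 0.237, 0.186), RR gives ψ = 0.110, H_out = 4.027 kJ/mol
Linear interpolation between T = 343.9 (H_out = 4.027) and T = 345.6 (H_out = 5.160) on hF = 4.286 gives T ≈ 344.3 K, at which ψ = 0.12.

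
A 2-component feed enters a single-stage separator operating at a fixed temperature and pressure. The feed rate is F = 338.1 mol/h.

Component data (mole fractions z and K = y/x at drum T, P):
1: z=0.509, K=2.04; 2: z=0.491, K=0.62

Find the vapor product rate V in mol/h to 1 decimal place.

V = 293.3 mol/h

Newton iteration, V/F⁰ = 0.5:
  V/F = 0.500: g = 0.1179, g' = -0.346 → V/F = 0.840
  V/F = 0.840: g = 0.0083, g' = -0.310 → V/F = 0.867
Converged at V/F = 0.867.
Then V = V/F·F = 0.8674·338.1 = 293.3 mol/h and L = F − V = 44.8 mol/h.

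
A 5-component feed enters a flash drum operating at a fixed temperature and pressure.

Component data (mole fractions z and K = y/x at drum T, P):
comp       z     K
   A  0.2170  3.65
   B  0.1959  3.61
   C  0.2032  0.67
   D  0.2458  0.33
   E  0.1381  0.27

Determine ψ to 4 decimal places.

Let ψ = V/F and solve Σ zᵢ(Kᵢ−1)/(1+ψ(Kᵢ−1)) = 0.
Feasibility: ΣzᵢKᵢ = 1.7538, Σzᵢ/Kᵢ = 1.6733 — both > 1, two phases present.
Newton iteration, ψ⁰ = 0.5:
  ψ = 0.5000: g = -0.01756, g' = -0.9968 → ψ = 0.4824
Converged at ψ = 0.4824.

ψ = 0.4824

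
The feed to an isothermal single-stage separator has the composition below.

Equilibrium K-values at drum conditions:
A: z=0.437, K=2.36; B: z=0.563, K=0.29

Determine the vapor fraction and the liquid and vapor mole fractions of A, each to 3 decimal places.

Binary case is linear: z₁(K₁−1)(1+ψ(K₂−1)) + z₂(K₂−1)(1+ψ(K₁−1)) = 0
⇒ ψ = [z₁(K₁−1)+z₂(K₂−1)] / [−(K₁−1)(K₂−1)] = 0.1946/0.9656 = 0.202
Compositions from xᵢ = zᵢ/(1+ψ(Kᵢ−1)), yᵢ = Kᵢxᵢ:
  A: x = 0.343, y = 0.809
  B: x = 0.657, y = 0.191

ψ = 0.202, x_A = 0.343, y_A = 0.809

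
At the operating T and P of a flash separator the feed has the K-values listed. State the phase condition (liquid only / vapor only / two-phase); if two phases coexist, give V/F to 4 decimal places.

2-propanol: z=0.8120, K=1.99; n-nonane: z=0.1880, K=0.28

two-phase, V/F = 0.9379

ΣzᵢKᵢ = 1.6685; Σzᵢ/Kᵢ = 1.0795.
Both exceed 1, so a two-phase solution exists.
Rachford–Rice: g(ψ) = Σ zᵢ(Kᵢ−1)/(1+ψ(Kᵢ−1)) = 0.
Binary case is linear: z₁(K₁−1)(1+ψ(K₂−1)) + z₂(K₂−1)(1+ψ(K₁−1)) = 0
⇒ ψ = [z₁(K₁−1)+z₂(K₂−1)] / [−(K₁−1)(K₂−1)] = 0.66852/0.71280 = 0.9379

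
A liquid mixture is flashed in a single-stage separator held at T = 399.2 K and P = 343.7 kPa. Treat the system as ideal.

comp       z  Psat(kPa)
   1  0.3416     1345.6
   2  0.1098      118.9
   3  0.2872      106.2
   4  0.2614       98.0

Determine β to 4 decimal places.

β = 0.2660

Raoult's law: Kᵢ = Pᵢˢᵃᵗ/P = Pᵢˢᵃᵗ/343.7.
  K_1 = 1345.6/343.7 = 3.915042, K_2 = 118.9/343.7 = 0.345941, K_3 = 106.2/343.7 = 0.308990, K_4 = 98.0/343.7 = 0.285132
Newton iteration, β⁰ = 0.5:
  β = 0.5000: g = -0.29555, g' = -1.2280 → β = 0.2593
  β = 0.2593: g = 0.00943, g' = -1.4144 → β = 0.2660
Converged at β = 0.2660.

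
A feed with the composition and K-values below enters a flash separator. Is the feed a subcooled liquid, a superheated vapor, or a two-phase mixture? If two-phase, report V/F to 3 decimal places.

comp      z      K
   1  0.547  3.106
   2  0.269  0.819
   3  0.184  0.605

superheated vapor

ΣzᵢKᵢ = 2.031; Σzᵢ/Kᵢ = 0.809.
Since Σzᵢ/Kᵢ < 1 the mixture is above its dew point — single vapor phase.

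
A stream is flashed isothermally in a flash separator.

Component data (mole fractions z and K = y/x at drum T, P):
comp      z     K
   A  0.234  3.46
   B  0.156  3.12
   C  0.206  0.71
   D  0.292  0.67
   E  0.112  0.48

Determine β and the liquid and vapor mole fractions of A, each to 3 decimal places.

β = 0.819, x_A = 0.078, y_A = 0.269

Rachford–Rice: g(β) = Σ zᵢ(Kᵢ−1)/(1+β(Kᵢ−1)) = 0.
Check two-phase: ΣzᵢKᵢ = 1.692 > 1 and Σzᵢ/Kᵢ = 1.077 > 1, so g(0) = 0.692 > 0 and g(1) = -0.077 < 0.
Newton iteration, β⁰ = 0.5:
  β = 0.500: g = 0.1547, g' = -0.575 → β = 0.769
  β = 0.769: g = 0.0216, g' = -0.441 → β = 0.818
  β = 0.818: g = 0.0003, g' = -0.431 → β = 0.819
Converged at β = 0.819.
Compositions from xᵢ = zᵢ/(1+β(Kᵢ−1)), yᵢ = Kᵢxᵢ:
  A: x = 0.078, y = 0.269
  B: x = 0.057, y = 0.178
  C: x = 0.270, y = 0.192
  D: x = 0.400, y = 0.268
  E: x = 0.195, y = 0.094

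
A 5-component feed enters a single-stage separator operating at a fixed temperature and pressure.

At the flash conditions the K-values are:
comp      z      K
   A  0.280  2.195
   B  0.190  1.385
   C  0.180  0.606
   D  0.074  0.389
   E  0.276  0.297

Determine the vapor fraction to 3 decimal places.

Let ψ = V/F and solve Σ zᵢ(Kᵢ−1)/(1+ψ(Kᵢ−1)) = 0.
Feasibility: ΣzᵢKᵢ = 1.098, Σzᵢ/Kᵢ = 1.681 — both > 1, two phases present.
Newton–Raphson from ψ = 0.5:
  ψ = 0.500: g = -0.1818, g' = -0.601 → ψ = 0.198
  ψ = 0.198: g = -0.0150, g' = -0.539 → ψ = 0.170
Converged at ψ = 0.170.

ψ = 0.170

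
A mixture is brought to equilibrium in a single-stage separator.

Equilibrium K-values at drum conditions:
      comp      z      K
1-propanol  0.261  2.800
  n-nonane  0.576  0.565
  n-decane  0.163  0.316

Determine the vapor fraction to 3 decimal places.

Material balance + equilibrium reduce to Σ zᵢ(Kᵢ−1)/(1+ψ(Kᵢ−1)) = 0.
Check two-phase: ΣzᵢKᵢ = 1.108 > 1 and Σzᵢ/Kᵢ = 1.629 > 1, so g(0) = 0.108 > 0 and g(1) = -0.629 < 0.
Iterate (Newton) starting at ψ = 0.42:
  ψ = 0.420: g = -0.1955, g' = -0.588 → ψ = 0.087
  ψ = 0.087: g = 0.0270, g' = -0.836 → ψ = 0.120
  ψ = 0.120: g = 0.0009, g' = -0.784 → ψ = 0.121
Converged at ψ = 0.121.

ψ = 0.121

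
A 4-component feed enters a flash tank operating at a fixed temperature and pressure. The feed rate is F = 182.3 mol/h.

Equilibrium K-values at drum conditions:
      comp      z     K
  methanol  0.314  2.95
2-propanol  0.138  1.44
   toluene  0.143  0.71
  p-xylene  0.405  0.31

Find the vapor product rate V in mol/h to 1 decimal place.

Newton iteration, ψ⁰ = 0.5:
  ψ = 0.500: g = -0.1153, g' = -0.790 → ψ = 0.354
  ψ = 0.354: g = -0.0012, g' = -0.790 → ψ = 0.352
Converged at ψ = 0.352.
Then V = ψ·F = 0.3525·182.3 = 64.3 mol/h and L = F − V = 118.0 mol/h.

V = 64.3 mol/h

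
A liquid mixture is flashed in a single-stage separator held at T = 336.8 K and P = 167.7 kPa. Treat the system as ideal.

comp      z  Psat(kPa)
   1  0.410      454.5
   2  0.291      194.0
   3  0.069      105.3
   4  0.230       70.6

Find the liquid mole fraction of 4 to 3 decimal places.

Raoult's law: Kᵢ = Pᵢˢᵃᵗ/P = Pᵢˢᵃᵗ/167.7.
  K_1 = 454.5/167.7 = 2.71020, K_2 = 194.0/167.7 = 1.15683, K_3 = 105.3/167.7 = 0.62791, K_4 = 70.6/167.7 = 0.42099
Material balance + equilibrium reduce to Σ zᵢ(Kᵢ−1)/(1+ψ(Kᵢ−1)) = 0.
g(0) = ΣzᵢKᵢ − 1 = 0.588 and g(1) = 1 − Σzᵢ/Kᵢ = -0.059, so a root lies in (0, 1).
Newton iteration, ψ⁰ = 0.5:
  ψ = 0.500: g = 0.2013, g' = -0.522 → ψ = 0.886
  ψ = 0.886: g = 0.0072, g' = -0.541 → ψ = 0.899
Converged at ψ = 0.899.
Compositions from xᵢ = zᵢ/(1+ψ(Kᵢ−1)), yᵢ = Kᵢxᵢ:
  1: x = 0.162, y = 0.438
  2: x = 0.255, y = 0.295
  3: x = 0.104, y = 0.065
  4: x = 0.480, y = 0.202

x_4 = 0.480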